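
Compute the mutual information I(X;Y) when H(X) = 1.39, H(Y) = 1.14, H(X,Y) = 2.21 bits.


I(X;Y) = H(X) + H(Y) - H(X,Y) = 1.39 + 1.14 - 2.21 = 0.32

0.32 bits


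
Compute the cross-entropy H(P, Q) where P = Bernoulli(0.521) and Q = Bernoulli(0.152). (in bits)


H(P,Q) = -p*log2(q) - (1-p)*log2(1-q). -0.521*log2(0.152) = 1.416003; -0.479*log2(0.848) = 0.113937. H(P,Q) = 1.416003 + 0.113937 = 1.5299

1.5299 bits


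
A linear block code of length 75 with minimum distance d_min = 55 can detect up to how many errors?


Detection capability = d_min - 1 = 55 - 1 = 54

54 errors


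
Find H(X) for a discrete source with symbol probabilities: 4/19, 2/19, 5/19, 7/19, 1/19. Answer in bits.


H = -sum(p_i * log2(p_i)). Terms: -(4/19)*log2(4/19) = 0.473248; -(2/19)*log2(2/19) = 0.341887; -(5/19)*log2(5/19) = 0.506842; -(7/19)*log2(7/19) = 0.530737; -(1/19)*log2(1/19) = 0.223575. H = 0.473248 + 0.341887 + 0.506842 + 0.530737 + 0.223575 = 2.0763

2.0763 bits


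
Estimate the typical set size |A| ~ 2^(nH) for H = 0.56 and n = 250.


log2|A_typical| = nH = 250 * 0.56 = 140.0, so |A_typical| ~ 2^140.0 = 1.394e+42

1.394e+42


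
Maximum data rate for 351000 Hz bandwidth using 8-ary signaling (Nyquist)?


Rate = 2 * B * log2(M) = 2 * 351000 * 3.0 = 2106000.0

2106000.0 bps


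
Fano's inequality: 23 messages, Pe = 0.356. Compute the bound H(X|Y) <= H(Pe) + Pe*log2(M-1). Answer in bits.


H(Pe) = -Pe*log2(Pe) - (1-Pe)*log2(1-Pe) = -0.356*log2(0.356) - 0.644*log2(0.644) = 0.530458 + 0.408855 = 0.9393. Pe*log2(M-1) = 0.356*log2(22) = 1.587558. Bound = H(Pe) + Pe*log2(M-1) = 0.530458 + 0.408855 + 1.587558 = 2.5269

2.5269 bits


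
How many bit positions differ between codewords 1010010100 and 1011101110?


Count differing positions: . . . ^ ^ ^ ^ . ^ . = 5 differences

5


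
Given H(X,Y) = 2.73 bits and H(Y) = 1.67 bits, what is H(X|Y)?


H(X|Y) = H(X,Y) - H(Y) = 2.73 - 1.67 = 1.06

1.06 bits


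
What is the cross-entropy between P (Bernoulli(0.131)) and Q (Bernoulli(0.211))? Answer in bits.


H(P,Q) = -p*log2(q) - (1-p)*log2(1-q). -0.131*log2(0.211) = 0.294054; -0.869*log2(0.789) = 0.297114. H(P,Q) = 0.294054 + 0.297114 = 0.5912

0.5912 bits


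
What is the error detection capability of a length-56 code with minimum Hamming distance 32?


Detection capability = d_min - 1 = 32 - 1 = 31

31 errors


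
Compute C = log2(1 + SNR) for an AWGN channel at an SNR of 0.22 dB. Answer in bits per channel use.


SNR_linear = 10^(0.22/10) = 1.052; C = log2(1 + SNR_linear) = log2(1 + 1.052) = 1.037

1.037 bits/channel use


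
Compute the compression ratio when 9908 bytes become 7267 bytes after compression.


Ratio = original / compressed = 9908 / 7267 = 1.3634

1.3634


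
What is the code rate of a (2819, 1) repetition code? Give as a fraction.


Rate = k/n = 1/2819

1/2819


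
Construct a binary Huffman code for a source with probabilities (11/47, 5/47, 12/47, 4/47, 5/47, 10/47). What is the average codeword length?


Huffman construction (repeatedly merge the two least-probable nodes; each merge adds 1 bit to every symbol beneath it): 4/47 + 5/47 = 9/47; 5/47 + 9/47 = 14/47; 10/47 + 11/47 = 21/47; 12/47 + 14/47 = 26/47; 21/47 + 26/47 = 1. Resulting codeword lengths (in the order the probabilities were given): (2, 4, 2, 4, 3, 2). L_avg = sum(p_i * l_i) = 11/47*2 + 5/47*4 + 12/47*2 + 4/47*4 + 5/47*3 + 10/47*2 = 117/47 = 2.4894

2.4894 bits


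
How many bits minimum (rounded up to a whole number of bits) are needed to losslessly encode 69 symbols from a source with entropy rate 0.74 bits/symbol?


Minimum bits >= n * H = 69 * 0.74 = 51.06, rounded up to a whole number of bits = 52

52 bits


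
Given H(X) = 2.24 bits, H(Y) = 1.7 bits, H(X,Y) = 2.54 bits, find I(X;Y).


I(X;Y) = H(X) + H(Y) - H(X,Y) = 2.24 + 1.7 - 2.54 = 1.4

1.4 bits


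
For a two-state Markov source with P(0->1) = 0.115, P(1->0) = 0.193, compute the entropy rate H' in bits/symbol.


Stationary distribution: pi_0 = p10/(p01+p10) = 0.6266, pi_1 = 0.3734. Entropy rate H' = pi_0*H(p01) + pi_1*H(p10) = 0.6266*0.5148 + 0.3734*0.7077 = 0.5868

0.5868 bits/symbol


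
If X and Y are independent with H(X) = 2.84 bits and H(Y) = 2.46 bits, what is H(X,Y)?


For independent variables, H(X,Y) = H(X) + H(Y) = 2.84 + 2.46 = 5.3

5.3 bits


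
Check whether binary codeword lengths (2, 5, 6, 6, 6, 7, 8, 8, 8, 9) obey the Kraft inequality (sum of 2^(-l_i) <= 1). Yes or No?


Kraft sum = sum(2^(-l_i)) = 0.3496, need <= 1. Result: satisfied (a binary prefix-free code with these lengths exists)

Yes


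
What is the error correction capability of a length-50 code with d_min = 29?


Correction capability = floor((d-1)/2) = floor((29-1)/2) = 14

14 errors


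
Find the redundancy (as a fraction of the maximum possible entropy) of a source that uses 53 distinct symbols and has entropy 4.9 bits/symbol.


H_max = log2(K) = log2(53) = 5.7279 bits/symbol. Redundancy = 1 - H/H_max = 1 - 4.9/5.7279 = 1 - 0.8555 = 0.1445

0.1445


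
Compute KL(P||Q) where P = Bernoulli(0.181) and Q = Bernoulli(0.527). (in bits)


KL = p*log2(p/q) + (1-p)*log2((1-p)/(1-q)) = 0.181*log2(0.181/0.527) + 0.819*log2(0.819/0.473) = 0.3696

0.3696 bits


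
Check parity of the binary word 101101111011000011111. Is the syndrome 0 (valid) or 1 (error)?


Syndrome = XOR of all bits = 1 XOR 0 XOR 1 XOR 1 XOR 0 XOR 1 XOR 1 XOR 1 XOR 1 XOR 0 XOR 1 XOR 1 XOR 0 XOR 0 XOR 0 XOR 0 XOR 1 XOR 1 XOR 1 XOR 1 XOR 1 = 0

0


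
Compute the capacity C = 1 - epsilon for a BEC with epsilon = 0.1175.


C = 1 - epsilon = 1 - 0.1175 = 0.8825

0.8825 bits


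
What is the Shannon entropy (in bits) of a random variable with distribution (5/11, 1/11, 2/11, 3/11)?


H = -sum(p_i * log2(p_i)). Terms: -(5/11)*log2(5/11) = 0.517047; -(1/11)*log2(1/11) = 0.314494; -(2/11)*log2(2/11) = 0.447169; -(3/11)*log2(3/11) = 0.511219. H = 0.517047 + 0.314494 + 0.447169 + 0.511219 = 1.7899

1.7899 bits


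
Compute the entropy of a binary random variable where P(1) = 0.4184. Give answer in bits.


H = -p*log2(p) - (1-p)*log2(1-p). -0.4184*log2(0.4184) = 0.525948; -0.5816*log2(0.5816) = 0.454754. H = 0.525948 + 0.454754 = 0.9807

0.9807 bits


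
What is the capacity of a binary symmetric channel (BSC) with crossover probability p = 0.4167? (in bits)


H(p) = -p*log2(p) - (1-p)*log2(1-p) = -0.4167*log2(0.4167) - 0.5833*log2(0.5833) = 0.526258 + 0.453627 = 0.9799. C = 1 - H(p) = 1 - 0.9799 = 0.0201

0.0201 bits


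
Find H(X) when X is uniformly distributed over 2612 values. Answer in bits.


H = log2(n) = log2(2612) = 11.3509

11.3509 bits


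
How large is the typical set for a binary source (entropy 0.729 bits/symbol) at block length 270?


log2|A_typical| = nH = 270 * 0.729 = 196.83, so |A_typical| ~ 2^196.83 = 1.785e+59

1.785e+59


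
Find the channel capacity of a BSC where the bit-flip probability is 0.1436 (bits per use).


H(p) = -p*log2(p) - (1-p)*log2(1-p) = -0.1436*log2(0.1436) - 0.8564*log2(0.8564) = 0.402062 + 0.191528 = 0.5936. C = 1 - H(p) = 1 - 0.5936 = 0.4064

0.4064 bits


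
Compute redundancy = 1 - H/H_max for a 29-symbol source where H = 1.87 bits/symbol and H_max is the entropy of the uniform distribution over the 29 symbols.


H_max = log2(K) = log2(29) = 4.858 bits/symbol. Redundancy = 1 - H/H_max = 1 - 1.87/4.858 = 1 - 0.3849 = 0.6151

0.6151


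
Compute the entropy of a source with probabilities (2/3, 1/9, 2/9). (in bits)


H = -sum(p_i * log2(p_i)). Terms: -(2/3)*log2(2/3) = 0.389975; -(1/9)*log2(1/9) = 0.352214; -(2/9)*log2(2/9) = 0.482206. H = 0.389975 + 0.352214 + 0.482206 = 1.2244

1.2244 bits


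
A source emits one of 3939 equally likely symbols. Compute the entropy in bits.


H = log2(n) = log2(3939) = 11.9436

11.9436 bits


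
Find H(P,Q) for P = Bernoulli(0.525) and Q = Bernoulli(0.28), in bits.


H(P,Q) = -p*log2(q) - (1-p)*log2(1-q). -0.525*log2(0.28) = 0.964163; -0.475*log2(0.72) = 0.225117. H(P,Q) = 0.964163 + 0.225117 = 1.1893

1.1893 bits


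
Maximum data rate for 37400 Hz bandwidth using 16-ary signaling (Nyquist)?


Rate = 2 * B * log2(M) = 2 * 37400 * 4.0 = 299200.0

299200.0 bps


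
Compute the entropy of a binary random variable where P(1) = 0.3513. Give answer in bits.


H = -p*log2(p) - (1-p)*log2(1-p). -0.3513*log2(0.3513) = 0.530191; -0.6487*log2(0.6487) = 0.405033. H = 0.530191 + 0.405033 = 0.9352

0.9352 bits


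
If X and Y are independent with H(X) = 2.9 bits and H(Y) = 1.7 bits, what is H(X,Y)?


For independent variables, H(X,Y) = H(X) + H(Y) = 2.9 + 1.7 = 4.6

4.6 bits


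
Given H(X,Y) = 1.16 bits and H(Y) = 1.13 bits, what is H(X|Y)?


H(X|Y) = H(X,Y) - H(Y) = 1.16 - 1.13 = 0.03

0.03 bits


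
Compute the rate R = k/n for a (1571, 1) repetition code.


Rate = k/n = 1/1571

1/1571


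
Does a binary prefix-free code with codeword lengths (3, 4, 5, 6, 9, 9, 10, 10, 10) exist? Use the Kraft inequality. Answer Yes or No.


Kraft sum = sum(2^(-l_i)) = 0.2412, need <= 1. Result: satisfied (a binary prefix-free code with these lengths exists)

Yes


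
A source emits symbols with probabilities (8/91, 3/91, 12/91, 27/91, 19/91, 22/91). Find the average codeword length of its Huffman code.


Huffman construction (repeatedly merge the two least-probable nodes; each merge adds 1 bit to every symbol beneath it): 3/91 + 8/91 = 11/91; 11/91 + 12/91 = 23/91; 19/91 + 22/91 = 41/91; 23/91 + 27/91 = 50/91; 41/91 + 50/91 = 1. Resulting codeword lengths (in the order the probabilities were given): (4, 4, 3, 2, 2, 2). L_avg = sum(p_i * l_i) = 8/91*4 + 3/91*4 + 12/91*3 + 27/91*2 + 19/91*2 + 22/91*2 = 216/91 = 2.3736

2.3736 bits


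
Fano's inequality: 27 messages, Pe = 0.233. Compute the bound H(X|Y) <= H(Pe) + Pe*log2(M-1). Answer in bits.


H(Pe) = -Pe*log2(Pe) - (1-Pe)*log2(1-Pe) = -0.233*log2(0.233) - 0.767*log2(0.767) = 0.489672 + 0.293532 = 0.7832. Pe*log2(M-1) = 0.233*log2(26) = 1.095202. Bound = H(Pe) + Pe*log2(M-1) = 0.489672 + 0.293532 + 1.095202 = 1.8784

1.8784 bits


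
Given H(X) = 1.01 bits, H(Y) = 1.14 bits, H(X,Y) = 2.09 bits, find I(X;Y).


I(X;Y) = H(X) + H(Y) - H(X,Y) = 1.01 + 1.14 - 2.09 = 0.06

0.06 bits


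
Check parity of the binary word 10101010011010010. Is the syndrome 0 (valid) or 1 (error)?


Syndrome = XOR of all bits = 1 XOR 0 XOR 1 XOR 0 XOR 1 XOR 0 XOR 1 XOR 0 XOR 0 XOR 1 XOR 1 XOR 0 XOR 1 XOR 0 XOR 0 XOR 1 XOR 0 = 0

0


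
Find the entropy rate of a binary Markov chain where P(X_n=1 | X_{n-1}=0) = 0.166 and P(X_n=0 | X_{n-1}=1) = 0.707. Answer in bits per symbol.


Stationary distribution: pi_0 = p10/(p01+p10) = 0.8099, pi_1 = 0.1901. Entropy rate H' = pi_0*H(p01) + pi_1*H(p10) = 0.8099*0.6485 + 0.1901*0.8726 = 0.6911

0.6911 bits/symbol


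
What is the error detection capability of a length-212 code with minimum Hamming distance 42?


Detection capability = d_min - 1 = 42 - 1 = 41

41 errors


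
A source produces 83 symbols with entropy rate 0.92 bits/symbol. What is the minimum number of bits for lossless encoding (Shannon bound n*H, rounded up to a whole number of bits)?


Minimum bits >= n * H = 83 * 0.92 = 76.36, rounded up to a whole number of bits = 77

77 bits


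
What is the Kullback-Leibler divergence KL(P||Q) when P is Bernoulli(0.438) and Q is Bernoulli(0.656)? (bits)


KL = p*log2(p/q) + (1-p)*log2((1-p)/(1-q)) = 0.438*log2(0.438/0.656) + 0.562*log2(0.562/0.344) = 0.1427

0.1427 bits


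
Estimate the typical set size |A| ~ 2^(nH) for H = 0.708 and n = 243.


log2|A_typical| = nH = 243 * 0.708 = 172.044, so |A_typical| ~ 2^172.044 = 6.172e+51

6.172e+51


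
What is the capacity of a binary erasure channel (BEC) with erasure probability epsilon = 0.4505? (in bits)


C = 1 - epsilon = 1 - 0.4505 = 0.5495

0.5495 bits


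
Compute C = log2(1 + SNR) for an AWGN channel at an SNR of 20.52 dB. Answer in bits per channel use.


SNR_linear = 10^(20.52/10) = 112.7197; C = log2(1 + SNR_linear) = log2(1 + 112.7197) = 6.8293

6.8293 bits/channel use


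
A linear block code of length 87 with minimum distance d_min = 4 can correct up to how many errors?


Correction capability = floor((d-1)/2) = floor((4-1)/2) = 1

1 errors


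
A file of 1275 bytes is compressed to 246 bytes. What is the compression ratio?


Ratio = original / compressed = 1275 / 246 = 5.1829

5.1829


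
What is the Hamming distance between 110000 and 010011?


Count differing positions: ^ . . . ^ ^ = 3 differences

3


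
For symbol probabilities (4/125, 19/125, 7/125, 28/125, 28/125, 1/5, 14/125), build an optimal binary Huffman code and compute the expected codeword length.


Huffman construction (repeatedly merge the two least-probable nodes; each merge adds 1 bit to every symbol beneath it): 4/125 + 7/125 = 11/125; 11/125 + 14/125 = 1/5; 19/125 + 1/5 = 44/125; 1/5 + 28/125 = 53/125; 28/125 + 44/125 = 72/125; 53/125 + 72/125 = 1. Resulting codeword lengths (in the order the probabilities were given): (4, 3, 4, 2, 2, 3, 3). L_avg = sum(p_i * l_i) = 4/125*4 + 19/125*3 + 7/125*4 + 28/125*2 + 28/125*2 + 1/5*3 + 14/125*3 = 66/25 = 2.64

2.64 bits


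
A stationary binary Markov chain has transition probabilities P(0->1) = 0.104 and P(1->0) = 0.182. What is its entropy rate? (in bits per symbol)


Stationary distribution: pi_0 = p10/(p01+p10) = 0.6364, pi_1 = 0.3636. Entropy rate H' = pi_0*H(p01) + pi_1*H(p10) = 0.6364*0.4815 + 0.3636*0.6844 = 0.5553

0.5553 bits/symbol


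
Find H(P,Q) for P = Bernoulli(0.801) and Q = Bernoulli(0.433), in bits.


H(P,Q) = -p*log2(q) - (1-p)*log2(1-q). -0.801*log2(0.433) = 0.967256; -0.199*log2(0.567) = 0.162897. H(P,Q) = 0.967256 + 0.162897 = 1.1302

1.1302 bits


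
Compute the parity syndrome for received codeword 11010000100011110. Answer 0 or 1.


Syndrome = XOR of all bits = 1 XOR 1 XOR 0 XOR 1 XOR 0 XOR 0 XOR 0 XOR 0 XOR 1 XOR 0 XOR 0 XOR 0 XOR 1 XOR 1 XOR 1 XOR 1 XOR 0 = 0

0


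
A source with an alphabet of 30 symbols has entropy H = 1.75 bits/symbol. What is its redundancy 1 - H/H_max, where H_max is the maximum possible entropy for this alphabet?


H_max = log2(K) = log2(30) = 4.9069 bits/symbol. Redundancy = 1 - H/H_max = 1 - 1.75/4.9069 = 1 - 0.3566 = 0.6434

0.6434


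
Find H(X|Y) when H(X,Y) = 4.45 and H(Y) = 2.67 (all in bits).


H(X|Y) = H(X,Y) - H(Y) = 4.45 - 2.67 = 1.78

1.78 bits


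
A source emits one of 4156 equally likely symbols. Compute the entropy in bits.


H = log2(n) = log2(4156) = 12.021

12.021 bits


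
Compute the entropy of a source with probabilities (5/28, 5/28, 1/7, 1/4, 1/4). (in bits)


H = -sum(p_i * log2(p_i)). Terms: -(5/28)*log2(5/28) = 0.443826; -(5/28)*log2(5/28) = 0.443826; -(1/7)*log2(1/7) = 0.401051; -(1/4)*log2(1/4) = 0.500000; -(1/4)*log2(1/4) = 0.500000. H = 0.443826 + 0.443826 + 0.401051 + 0.500000 + 0.500000 = 2.2887

2.2887 bits


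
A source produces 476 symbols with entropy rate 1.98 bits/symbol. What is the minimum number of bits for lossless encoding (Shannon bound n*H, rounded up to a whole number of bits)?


Minimum bits >= n * H = 476 * 1.98 = 942.48, rounded up to a whole number of bits = 943

943 bits


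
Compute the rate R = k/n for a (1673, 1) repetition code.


Rate = k/n = 1/1673

1/1673


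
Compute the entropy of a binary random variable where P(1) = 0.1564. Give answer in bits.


H = -p*log2(p) - (1-p)*log2(1-p). -0.1564*log2(0.1564) = 0.418634; -0.8436*log2(0.8436) = 0.206993. H = 0.418634 + 0.206993 = 0.6256

0.6256 bits


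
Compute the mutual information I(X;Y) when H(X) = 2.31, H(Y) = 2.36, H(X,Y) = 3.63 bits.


I(X;Y) = H(X) + H(Y) - H(X,Y) = 2.31 + 2.36 - 3.63 = 1.04

1.04 bits


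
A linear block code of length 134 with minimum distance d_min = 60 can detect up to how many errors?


Detection capability = d_min - 1 = 60 - 1 = 59

59 errors


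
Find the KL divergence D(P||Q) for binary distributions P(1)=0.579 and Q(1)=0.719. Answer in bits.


KL = p*log2(p/q) + (1-p)*log2((1-p)/(1-q)) = 0.579*log2(0.579/0.719) + 0.421*log2(0.421/0.281) = 0.0647

0.0647 bits


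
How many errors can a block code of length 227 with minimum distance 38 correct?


Correction capability = floor((d-1)/2) = floor((38-1)/2) = 18

18 errors


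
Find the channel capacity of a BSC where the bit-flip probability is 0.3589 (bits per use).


H(p) = -p*log2(p) - (1-p)*log2(1-p) = -0.3589*log2(0.3589) - 0.6411*log2(0.6411) = 0.530578 + 0.411188 = 0.9418. C = 1 - H(p) = 1 - 0.9418 = 0.0582

0.0582 bits


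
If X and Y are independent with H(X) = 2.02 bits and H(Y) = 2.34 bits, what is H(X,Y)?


For independent variables, H(X,Y) = H(X) + H(Y) = 2.02 + 2.34 = 4.36

4.36 bits


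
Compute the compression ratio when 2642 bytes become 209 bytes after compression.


Ratio = original / compressed = 2642 / 209 = 12.6411

12.6411


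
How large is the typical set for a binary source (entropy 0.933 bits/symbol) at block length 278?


log2|A_typical| = nH = 278 * 0.933 = 259.374, so |A_typical| ~ 2^259.374 = 1.200e+78

1.200e+78


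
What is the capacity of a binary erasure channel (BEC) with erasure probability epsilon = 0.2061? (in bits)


C = 1 - epsilon = 1 - 0.2061 = 0.7939

0.7939 bits


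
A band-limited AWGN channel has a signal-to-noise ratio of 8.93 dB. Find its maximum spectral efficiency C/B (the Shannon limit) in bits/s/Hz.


SNR_linear = 10^(8.93/10) = 7.8163; C/B = log2(1 + SNR_linear) = log2(1 + 7.8163) = 3.1402

3.1402 bits/s/Hz


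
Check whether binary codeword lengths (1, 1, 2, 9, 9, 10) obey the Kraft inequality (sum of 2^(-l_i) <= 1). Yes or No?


Kraft sum = sum(2^(-l_i)) = 1.2549, need <= 1. Result: violated (a binary prefix-free code with these lengths cannot exist)

No


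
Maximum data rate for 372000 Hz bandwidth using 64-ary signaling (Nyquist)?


Rate = 2 * B * log2(M) = 2 * 372000 * 6.0 = 4464000.0

4464000.0 bps


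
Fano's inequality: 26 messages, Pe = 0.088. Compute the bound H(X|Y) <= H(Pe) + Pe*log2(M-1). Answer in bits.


H(Pe) = -Pe*log2(Pe) - (1-Pe)*log2(1-Pe) = -0.088*log2(0.088) - 0.912*log2(0.912) = 0.308559 + 0.121200 = 0.4298. Pe*log2(M-1) = 0.088*log2(25) = 0.408659. Bound = H(Pe) + Pe*log2(M-1) = 0.308559 + 0.121200 + 0.408659 = 0.8384

0.8384 bits


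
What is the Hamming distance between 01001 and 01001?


Count differing positions: . . . . . = 0 differences

0


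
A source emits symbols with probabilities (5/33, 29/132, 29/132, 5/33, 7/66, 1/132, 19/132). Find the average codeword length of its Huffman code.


Huffman construction (repeatedly merge the two least-probable nodes; each merge adds 1 bit to every symbol beneath it): 1/132 + 7/66 = 5/44; 5/44 + 19/132 = 17/66; 5/33 + 5/33 = 10/33; 29/132 + 29/132 = 29/66; 17/66 + 10/33 = 37/66; 29/66 + 37/66 = 1. Resulting codeword lengths (in the order the probabilities were given): (3, 2, 2, 3, 4, 4, 3). L_avg = sum(p_i * l_i) = 5/33*3 + 29/132*2 + 29/132*2 + 5/33*3 + 7/66*4 + 1/132*4 + 19/132*3 = 353/132 = 2.6742

2.6742 bits


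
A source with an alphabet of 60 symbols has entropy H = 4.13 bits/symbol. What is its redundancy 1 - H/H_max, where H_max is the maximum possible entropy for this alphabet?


H_max = log2(K) = log2(60) = 5.9069 bits/symbol. Redundancy = 1 - H/H_max = 1 - 4.13/5.9069 = 1 - 0.6992 = 0.3008

0.3008


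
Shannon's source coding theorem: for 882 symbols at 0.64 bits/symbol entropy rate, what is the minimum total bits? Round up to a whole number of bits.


Minimum bits >= n * H = 882 * 0.64 = 564.48, rounded up to a whole number of bits = 565

565 bits


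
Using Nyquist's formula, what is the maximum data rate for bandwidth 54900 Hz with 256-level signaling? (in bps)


Rate = 2 * B * log2(M) = 2 * 54900 * 8.0 = 878400.0

878400.0 bps


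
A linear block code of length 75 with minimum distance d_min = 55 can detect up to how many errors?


Detection capability = d_min - 1 = 55 - 1 = 54

54 errors


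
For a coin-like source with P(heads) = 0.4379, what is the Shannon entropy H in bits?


H = -p*log2(p) - (1-p)*log2(1-p). -0.4379*log2(0.4379) = 0.521682; -0.5621*log2(0.5621) = 0.467162. H = 0.521682 + 0.467162 = 0.9888

0.9888 bits


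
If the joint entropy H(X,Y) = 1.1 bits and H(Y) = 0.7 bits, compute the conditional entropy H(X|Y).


H(X|Y) = H(X,Y) - H(Y) = 1.1 - 0.7 = 0.4

0.4 bits


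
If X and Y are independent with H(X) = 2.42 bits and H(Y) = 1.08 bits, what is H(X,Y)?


For independent variables, H(X,Y) = H(X) + H(Y) = 2.42 + 1.08 = 3.5

3.5 bits


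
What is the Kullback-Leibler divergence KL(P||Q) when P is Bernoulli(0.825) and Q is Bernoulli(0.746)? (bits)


KL = p*log2(p/q) + (1-p)*log2((1-p)/(1-q)) = 0.825*log2(0.825/0.746) + 0.175*log2(0.175/0.254) = 0.0257

0.0257 bits


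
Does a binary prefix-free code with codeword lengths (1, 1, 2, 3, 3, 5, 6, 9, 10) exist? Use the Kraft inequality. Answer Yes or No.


Kraft sum = sum(2^(-l_i)) = 1.5498, need <= 1. Result: violated (a binary prefix-free code with these lengths cannot exist)

No


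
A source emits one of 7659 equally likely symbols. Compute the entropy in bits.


H = log2(n) = log2(7659) = 12.9029

12.9029 bits


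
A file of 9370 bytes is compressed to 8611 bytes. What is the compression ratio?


Ratio = original / compressed = 9370 / 8611 = 1.0881

1.0881


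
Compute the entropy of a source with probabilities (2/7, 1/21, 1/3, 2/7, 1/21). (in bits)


H = -sum(p_i * log2(p_i)). Terms: -(2/7)*log2(2/7) = 0.516387; -(1/21)*log2(1/21) = 0.209158; -(1/3)*log2(1/3) = 0.528321; -(2/7)*log2(2/7) = 0.516387; -(1/21)*log2(1/21) = 0.209158. H = 0.516387 + 0.209158 + 0.528321 + 0.516387 + 0.209158 = 1.9794

1.9794 bits


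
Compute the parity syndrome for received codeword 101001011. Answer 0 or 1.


Syndrome = XOR of all bits = 1 XOR 0 XOR 1 XOR 0 XOR 0 XOR 1 XOR 0 XOR 1 XOR 1 = 1

1


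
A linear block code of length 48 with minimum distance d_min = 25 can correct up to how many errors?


Correction capability = floor((d-1)/2) = floor((25-1)/2) = 12

12 errors


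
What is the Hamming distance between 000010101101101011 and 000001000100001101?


Count differing positions: . . . . ^ ^ ^ . ^ . . ^ ^ . . ^ ^ . = 8 differences

8


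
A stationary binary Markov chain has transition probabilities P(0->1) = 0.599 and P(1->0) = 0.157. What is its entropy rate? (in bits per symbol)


Stationary distribution: pi_0 = p10/(p01+p10) = 0.2077, pi_1 = 0.7923. Entropy rate H' = pi_0*H(p01) + pi_1*H(p10) = 0.2077*0.9715 + 0.7923*0.6271 = 0.6986

0.6986 bits/symbol


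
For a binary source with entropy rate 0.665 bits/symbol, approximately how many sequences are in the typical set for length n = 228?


log2|A_typical| = nH = 228 * 0.665 = 151.62, so |A_typical| ~ 2^151.62 = 4.387e+45

4.387e+45


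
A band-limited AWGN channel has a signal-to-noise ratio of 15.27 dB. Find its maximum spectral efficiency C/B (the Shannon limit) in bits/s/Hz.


SNR_linear = 10^(15.27/10) = 33.6512; C/B = log2(1 + SNR_linear) = log2(1 + 33.6512) = 5.1148

5.1148 bits/s/Hz


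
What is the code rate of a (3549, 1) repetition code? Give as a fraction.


Rate = k/n = 1/3549

1/3549


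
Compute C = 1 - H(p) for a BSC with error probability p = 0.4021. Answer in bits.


H(p) = -p*log2(p) - (1-p)*log2(1-p) = -0.4021*log2(0.4021) - 0.5979*log2(0.5979) = 0.528510 + 0.443656 = 0.9722. C = 1 - H(p) = 1 - 0.9722 = 0.0278

0.0278 bits


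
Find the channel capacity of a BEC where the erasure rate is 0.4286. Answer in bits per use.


C = 1 - epsilon = 1 - 0.4286 = 0.5714

0.5714 bits


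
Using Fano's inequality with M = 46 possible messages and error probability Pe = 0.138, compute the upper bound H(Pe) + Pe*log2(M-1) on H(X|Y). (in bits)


H(Pe) = -Pe*log2(Pe) - (1-Pe)*log2(1-Pe) = -0.138*log2(0.138) - 0.862*log2(0.862) = 0.394302 + 0.184675 = 0.579. Pe*log2(M-1) = 0.138*log2(45) = 0.757876. Bound = H(Pe) + Pe*log2(M-1) = 0.394302 + 0.184675 + 0.757876 = 1.3369

1.3369 bits


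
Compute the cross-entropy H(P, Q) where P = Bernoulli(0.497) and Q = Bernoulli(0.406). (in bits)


H(P,Q) = -p*log2(q) - (1-p)*log2(1-q). -0.497*log2(0.406) = 0.646323; -0.503*log2(0.594) = 0.377987. H(P,Q) = 0.646323 + 0.377987 = 1.0243

1.0243 bits


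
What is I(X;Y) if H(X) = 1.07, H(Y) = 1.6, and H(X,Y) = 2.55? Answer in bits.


I(X;Y) = H(X) + H(Y) - H(X,Y) = 1.07 + 1.6 - 2.55 = 0.12

0.12 bits


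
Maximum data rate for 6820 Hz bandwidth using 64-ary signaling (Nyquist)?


Rate = 2 * B * log2(M) = 2 * 6820 * 6.0 = 81840.0

81840.0 bps


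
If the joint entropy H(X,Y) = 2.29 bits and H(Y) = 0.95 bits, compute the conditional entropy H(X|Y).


H(X|Y) = H(X,Y) - H(Y) = 2.29 - 0.95 = 1.34

1.34 bits


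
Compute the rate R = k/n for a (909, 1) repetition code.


Rate = k/n = 1/909

1/909


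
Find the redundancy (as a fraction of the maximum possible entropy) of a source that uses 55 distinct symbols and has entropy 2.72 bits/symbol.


H_max = log2(K) = log2(55) = 5.7814 bits/symbol. Redundancy = 1 - H/H_max = 1 - 2.72/5.7814 = 1 - 0.4705 = 0.5295

0.5295


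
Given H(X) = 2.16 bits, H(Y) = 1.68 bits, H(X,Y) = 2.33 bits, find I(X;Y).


I(X;Y) = H(X) + H(Y) - H(X,Y) = 2.16 + 1.68 - 2.33 = 1.51

1.51 bits


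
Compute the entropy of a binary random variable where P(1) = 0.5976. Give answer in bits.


H = -p*log2(p) - (1-p)*log2(1-p). -0.5976*log2(0.5976) = 0.443866; -0.4024*log2(0.4024) = 0.528471. H = 0.443866 + 0.528471 = 0.9723

0.9723 bits


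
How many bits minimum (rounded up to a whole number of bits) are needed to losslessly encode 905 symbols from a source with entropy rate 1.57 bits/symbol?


Minimum bits >= n * H = 905 * 1.57 = 1420.85, rounded up to a whole number of bits = 1421

1421 bits


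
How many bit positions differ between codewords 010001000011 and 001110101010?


Count differing positions: . ^ ^ ^ ^ ^ ^ . ^ . . ^ = 8 differences

8


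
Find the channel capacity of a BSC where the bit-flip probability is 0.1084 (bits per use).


H(p) = -p*log2(p) - (1-p)*log2(1-p) = -0.1084*log2(0.1084) - 0.8916*log2(0.8916) = 0.347483 + 0.147588 = 0.4951. C = 1 - H(p) = 1 - 0.4951 = 0.5049

0.5049 bits


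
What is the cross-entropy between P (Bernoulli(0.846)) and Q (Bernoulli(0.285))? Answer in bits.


H(P,Q) = -p*log2(q) - (1-p)*log2(1-q). -0.846*log2(0.285) = 1.532077; -0.154*log2(0.715) = 0.074534. H(P,Q) = 1.532077 + 0.074534 = 1.6066

1.6066 bits


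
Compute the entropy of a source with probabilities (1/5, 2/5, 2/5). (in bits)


H = -sum(p_i * log2(p_i)). Terms: -(1/5)*log2(1/5) = 0.464386; -(2/5)*log2(2/5) = 0.528771; -(2/5)*log2(2/5) = 0.528771. H = 0.464386 + 0.528771 + 0.528771 = 1.5219

1.5219 bits


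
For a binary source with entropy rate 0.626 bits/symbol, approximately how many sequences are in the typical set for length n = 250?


log2|A_typical| = nH = 250 * 0.626 = 156.5, so |A_typical| ~ 2^156.5 = 1.292e+47

1.292e+47


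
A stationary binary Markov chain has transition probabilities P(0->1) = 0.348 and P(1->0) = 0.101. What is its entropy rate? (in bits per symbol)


Stationary distribution: pi_0 = p10/(p01+p10) = 0.2249, pi_1 = 0.7751. Entropy rate H' = pi_0*H(p01) + pi_1*H(p10) = 0.2249*0.9323 + 0.7751*0.4722 = 0.5757

0.5757 bits/symbol


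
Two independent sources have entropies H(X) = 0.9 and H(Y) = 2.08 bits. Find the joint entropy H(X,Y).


For independent variables, H(X,Y) = H(X) + H(Y) = 0.9 + 2.08 = 2.98

2.98 bits


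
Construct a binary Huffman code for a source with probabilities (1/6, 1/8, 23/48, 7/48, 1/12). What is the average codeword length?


Huffman construction (repeatedly merge the two least-probable nodes; each merge adds 1 bit to every symbol beneath it): 1/12 + 1/8 = 5/24; 7/48 + 1/6 = 5/16; 5/24 + 5/16 = 25/48; 23/48 + 25/48 = 1. Resulting codeword lengths (in the order the probabilities were given): (3, 3, 1, 3, 3). L_avg = sum(p_i * l_i) = 1/6*3 + 1/8*3 + 23/48*1 + 7/48*3 + 1/12*3 = 49/24 = 2.0417

2.0417 bits


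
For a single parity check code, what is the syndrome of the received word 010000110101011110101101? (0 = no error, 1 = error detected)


Syndrome = XOR of all bits = 0 XOR 1 XOR 0 XOR 0 XOR 0 XOR 0 XOR 1 XOR 1 XOR 0 XOR 1 XOR 0 XOR 1 XOR 0 XOR 1 XOR 1 XOR 1 XOR 1 XOR 0 XOR 1 XOR 0 XOR 1 XOR 1 XOR 0 XOR 1 = 1

1


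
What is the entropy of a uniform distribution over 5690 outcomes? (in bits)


H = log2(n) = log2(5690) = 12.4742

12.4742 bits


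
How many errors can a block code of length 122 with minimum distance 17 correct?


Correction capability = floor((d-1)/2) = floor((17-1)/2) = 8

8 errors


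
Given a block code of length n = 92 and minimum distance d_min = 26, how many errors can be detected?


Detection capability = d_min - 1 = 26 - 1 = 25

25 errors


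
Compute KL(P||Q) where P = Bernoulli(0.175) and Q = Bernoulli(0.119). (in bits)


KL = p*log2(p/q) + (1-p)*log2((1-p)/(1-q)) = 0.175*log2(0.175/0.119) + 0.825*log2(0.825/0.881) = 0.0192

0.0192 bits


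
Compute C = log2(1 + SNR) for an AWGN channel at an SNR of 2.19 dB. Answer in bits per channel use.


SNR_linear = 10^(2.19/10) = 1.6558; C = log2(1 + SNR_linear) = log2(1 + 1.6558) = 1.4091

1.4091 bits/channel use


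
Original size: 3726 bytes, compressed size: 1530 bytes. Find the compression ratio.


Ratio = original / compressed = 3726 / 1530 = 2.4353

2.4353


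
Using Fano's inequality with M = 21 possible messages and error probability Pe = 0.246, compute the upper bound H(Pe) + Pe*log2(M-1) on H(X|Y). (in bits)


H(Pe) = -Pe*log2(Pe) - (1-Pe)*log2(1-Pe) = -0.246*log2(0.246) - 0.754*log2(0.754) = 0.497724 + 0.307152 = 0.8049. Pe*log2(M-1) = 0.246*log2(20) = 1.063194. Bound = H(Pe) + Pe*log2(M-1) = 0.497724 + 0.307152 + 1.063194 = 1.8681

1.8681 bits


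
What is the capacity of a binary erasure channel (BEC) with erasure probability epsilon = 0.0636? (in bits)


C = 1 - epsilon = 1 - 0.0636 = 0.9364

0.9364 bits


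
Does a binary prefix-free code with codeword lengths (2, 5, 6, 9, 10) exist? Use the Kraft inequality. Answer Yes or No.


Kraft sum = sum(2^(-l_i)) = 0.2998, need <= 1. Result: satisfied (a binary prefix-free code with these lengths exists)

Yes


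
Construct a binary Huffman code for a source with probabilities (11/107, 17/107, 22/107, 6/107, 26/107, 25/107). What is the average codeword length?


Huffman construction (repeatedly merge the two least-probable nodes; each merge adds 1 bit to every symbol beneath it): 6/107 + 11/107 = 17/107; 17/107 + 17/107 = 34/107; 22/107 + 25/107 = 47/107; 26/107 + 34/107 = 60/107; 47/107 + 60/107 = 1. Resulting codeword lengths (in the order the probabilities were given): (4, 3, 2, 4, 2, 2). L_avg = sum(p_i * l_i) = 11/107*4 + 17/107*3 + 22/107*2 + 6/107*4 + 26/107*2 + 25/107*2 = 265/107 = 2.4766

2.4766 bits


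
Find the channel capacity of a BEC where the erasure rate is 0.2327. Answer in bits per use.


C = 1 - epsilon = 1 - 0.2327 = 0.7673

0.7673 bits


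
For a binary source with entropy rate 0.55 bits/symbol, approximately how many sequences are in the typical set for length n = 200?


log2|A_typical| = nH = 200 * 0.55 = 110.0, so |A_typical| ~ 2^110.0 = 1.298e+33

1.298e+33


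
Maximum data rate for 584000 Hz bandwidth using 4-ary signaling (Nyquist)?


Rate = 2 * B * log2(M) = 2 * 584000 * 2.0 = 2336000.0

2336000.0 bps


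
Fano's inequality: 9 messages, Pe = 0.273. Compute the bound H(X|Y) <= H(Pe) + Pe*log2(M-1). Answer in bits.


H(Pe) = -Pe*log2(Pe) - (1-Pe)*log2(1-Pe) = -0.273*log2(0.273) - 0.727*log2(0.727) = 0.511336 + 0.334400 = 0.8457. Pe*log2(M-1) = 0.273*log2(8) = 0.819000. Bound = H(Pe) + Pe*log2(M-1) = 0.511336 + 0.334400 + 0.819000 = 1.6647

1.6647 bits


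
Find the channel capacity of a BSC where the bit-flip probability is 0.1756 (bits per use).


H(p) = -p*log2(p) - (1-p)*log2(1-p) = -0.1756*log2(0.1756) - 0.8244*log2(0.8244) = 0.440692 + 0.229664 = 0.6704. C = 1 - H(p) = 1 - 0.6704 = 0.3296

0.3296 bits


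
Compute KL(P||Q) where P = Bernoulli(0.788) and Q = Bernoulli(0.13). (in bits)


KL = p*log2(p/q) + (1-p)*log2((1-p)/(1-q)) = 0.788*log2(0.788/0.13) + 0.212*log2(0.212/0.87) = 1.6167

1.6167 bits


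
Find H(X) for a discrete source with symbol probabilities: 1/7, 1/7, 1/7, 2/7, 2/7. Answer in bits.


H = -sum(p_i * log2(p_i)). Terms: -(1/7)*log2(1/7) = 0.401051; -(1/7)*log2(1/7) = 0.401051; -(1/7)*log2(1/7) = 0.401051; -(2/7)*log2(2/7) = 0.516387; -(2/7)*log2(2/7) = 0.516387. H = 0.401051 + 0.401051 + 0.401051 + 0.516387 + 0.516387 = 2.2359

2.2359 bits


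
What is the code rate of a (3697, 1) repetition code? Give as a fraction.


Rate = k/n = 1/3697

1/3697


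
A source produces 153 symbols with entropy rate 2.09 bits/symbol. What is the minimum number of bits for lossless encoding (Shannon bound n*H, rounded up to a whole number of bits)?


Minimum bits >= n * H = 153 * 2.09 = 319.77, rounded up to a whole number of bits = 320

320 bits


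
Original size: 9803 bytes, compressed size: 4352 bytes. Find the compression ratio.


Ratio = original / compressed = 9803 / 4352 = 2.2525

2.2525


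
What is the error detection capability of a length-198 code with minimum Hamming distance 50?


Detection capability = d_min - 1 = 50 - 1 = 49

49 errors


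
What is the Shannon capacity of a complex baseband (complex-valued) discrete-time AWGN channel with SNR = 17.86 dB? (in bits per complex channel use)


SNR_linear = 10^(17.86/10) = 61.0942; C = log2(1 + SNR_linear) = log2(1 + 61.0942) = 5.9564

5.9564 bits/channel use


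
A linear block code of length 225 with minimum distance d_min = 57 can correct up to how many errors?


Correction capability = floor((d-1)/2) = floor((57-1)/2) = 28

28 errors


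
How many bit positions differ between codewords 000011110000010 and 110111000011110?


Count differing positions: ^ ^ . ^ . . ^ ^ . . ^ ^ ^ . . = 8 differences

8


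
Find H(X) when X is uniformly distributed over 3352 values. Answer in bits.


H = log2(n) = log2(3352) = 11.7108

11.7108 bits


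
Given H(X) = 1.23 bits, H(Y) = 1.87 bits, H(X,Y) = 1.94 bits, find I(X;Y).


I(X;Y) = H(X) + H(Y) - H(X,Y) = 1.23 + 1.87 - 1.94 = 1.16

1.16 bits


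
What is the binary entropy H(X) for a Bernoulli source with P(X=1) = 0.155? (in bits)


H = -p*log2(p) - (1-p)*log2(1-p). -0.155*log2(0.155) = 0.416897; -0.845*log2(0.845) = 0.205315. H = 0.416897 + 0.205315 = 0.6222

0.6222 bits


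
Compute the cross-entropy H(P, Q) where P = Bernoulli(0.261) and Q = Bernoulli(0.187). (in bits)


H(P,Q) = -p*log2(q) - (1-p)*log2(1-q). -0.261*log2(0.187) = 0.631330; -0.739*log2(0.813) = 0.220719. H(P,Q) = 0.631330 + 0.220719 = 0.852

0.852 bits


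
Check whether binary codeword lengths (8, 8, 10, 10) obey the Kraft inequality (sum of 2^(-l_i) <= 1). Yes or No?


Kraft sum = sum(2^(-l_i)) = 0.0098, need <= 1. Result: satisfied (a binary prefix-free code with these lengths exists)

Yes


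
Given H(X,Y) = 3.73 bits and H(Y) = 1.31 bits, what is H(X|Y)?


H(X|Y) = H(X,Y) - H(Y) = 3.73 - 1.31 = 2.42

2.42 bits


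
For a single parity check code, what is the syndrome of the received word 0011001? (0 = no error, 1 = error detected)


Syndrome = XOR of all bits = 0 XOR 0 XOR 1 XOR 1 XOR 0 XOR 0 XOR 1 = 1

1


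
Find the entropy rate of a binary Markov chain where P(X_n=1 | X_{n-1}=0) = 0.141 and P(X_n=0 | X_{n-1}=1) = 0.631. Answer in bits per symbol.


Stationary distribution: pi_0 = p10/(p01+p10) = 0.8174, pi_1 = 0.1826. Entropy rate H' = pi_0*H(p01) + pi_1*H(p10) = 0.8174*0.5869 + 0.1826*0.9499 = 0.6532

0.6532 bits/symbol


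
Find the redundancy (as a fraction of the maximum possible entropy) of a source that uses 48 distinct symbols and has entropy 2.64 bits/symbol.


H_max = log2(K) = log2(48) = 5.585 bits/symbol. Redundancy = 1 - H/H_max = 1 - 2.64/5.585 = 1 - 0.4727 = 0.5273

0.5273


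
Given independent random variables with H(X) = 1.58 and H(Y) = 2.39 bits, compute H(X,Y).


For independent variables, H(X,Y) = H(X) + H(Y) = 1.58 + 2.39 = 3.97

3.97 bits


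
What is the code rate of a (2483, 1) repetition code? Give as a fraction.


Rate = k/n = 1/2483

1/2483


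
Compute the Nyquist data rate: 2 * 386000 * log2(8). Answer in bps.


Rate = 2 * B * log2(M) = 2 * 386000 * 3.0 = 2316000.0

2316000.0 bps


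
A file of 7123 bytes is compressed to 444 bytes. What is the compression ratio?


Ratio = original / compressed = 7123 / 444 = 16.0428

16.0428


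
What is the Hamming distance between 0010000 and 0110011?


Count differing positions: . ^ . . . ^ ^ = 3 differences

3


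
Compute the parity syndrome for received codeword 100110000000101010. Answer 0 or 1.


Syndrome = XOR of all bits = 1 XOR 0 XOR 0 XOR 1 XOR 1 XOR 0 XOR 0 XOR 0 XOR 0 XOR 0 XOR 0 XOR 0 XOR 1 XOR 0 XOR 1 XOR 0 XOR 1 XOR 0 = 0

0


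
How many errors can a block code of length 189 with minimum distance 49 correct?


Correction capability = floor((d-1)/2) = floor((49-1)/2) = 24

24 errors


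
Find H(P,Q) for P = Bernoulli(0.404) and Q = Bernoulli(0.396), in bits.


H(P,Q) = -p*log2(q) - (1-p)*log2(1-q). -0.404*log2(0.396) = 0.539917; -0.596*log2(0.604) = 0.433518. H(P,Q) = 0.539917 + 0.433518 = 0.9734

0.9734 bits


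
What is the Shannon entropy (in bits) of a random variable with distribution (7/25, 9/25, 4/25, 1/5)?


H = -sum(p_i * log2(p_i)). Terms: -(7/25)*log2(7/25) = 0.514220; -(9/25)*log2(9/25) = 0.530615; -(4/25)*log2(4/25) = 0.423017; -(1/5)*log2(1/5) = 0.464386. H = 0.514220 + 0.530615 + 0.423017 + 0.464386 = 1.9322

1.9322 bits


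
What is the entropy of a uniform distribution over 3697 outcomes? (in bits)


H = log2(n) = log2(3697) = 11.8521

11.8521 bits


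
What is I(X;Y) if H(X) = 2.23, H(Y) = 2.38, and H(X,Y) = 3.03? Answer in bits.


I(X;Y) = H(X) + H(Y) - H(X,Y) = 2.23 + 2.38 - 3.03 = 1.58

1.58 bits


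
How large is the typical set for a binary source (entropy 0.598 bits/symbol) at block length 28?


log2|A_typical| = nH = 28 * 0.598 = 16.744, so |A_typical| ~ 2^16.744 = 1.098e+05

1.098e+05


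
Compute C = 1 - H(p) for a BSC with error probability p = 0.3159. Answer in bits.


H(p) = -p*log2(p) - (1-p)*log2(1-p) = -0.3159*log2(0.3159) - 0.6841*log2(0.6841) = 0.525171 + 0.374696 = 0.8999. C = 1 - H(p) = 1 - 0.8999 = 0.1001

0.1001 bits


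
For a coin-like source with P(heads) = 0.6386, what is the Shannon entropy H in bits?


H = -p*log2(p) - (1-p)*log2(1-p). -0.6386*log2(0.6386) = 0.413184; -0.3614*log2(0.3614) = 0.530655. H = 0.413184 + 0.530655 = 0.9438

0.9438 bits


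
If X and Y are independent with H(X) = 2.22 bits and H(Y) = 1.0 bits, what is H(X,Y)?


For independent variables, H(X,Y) = H(X) + H(Y) = 2.22 + 1.0 = 3.22

3.22 bits


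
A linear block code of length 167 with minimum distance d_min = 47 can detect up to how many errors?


Detection capability = d_min - 1 = 47 - 1 = 46

46 errors


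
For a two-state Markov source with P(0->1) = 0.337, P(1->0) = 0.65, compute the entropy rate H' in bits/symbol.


Stationary distribution: pi_0 = p10/(p01+p10) = 0.6586, pi_1 = 0.3414. Entropy rate H' = pi_0*H(p01) + pi_1*H(p10) = 0.6586*0.9219 + 0.3414*0.9341 = 0.9261

0.9261 bits/symbol


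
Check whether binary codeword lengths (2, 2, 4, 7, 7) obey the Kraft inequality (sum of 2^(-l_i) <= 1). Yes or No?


Kraft sum = sum(2^(-l_i)) = 0.5781, need <= 1. Result: satisfied (a binary prefix-free code with these lengths exists)

Yes
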